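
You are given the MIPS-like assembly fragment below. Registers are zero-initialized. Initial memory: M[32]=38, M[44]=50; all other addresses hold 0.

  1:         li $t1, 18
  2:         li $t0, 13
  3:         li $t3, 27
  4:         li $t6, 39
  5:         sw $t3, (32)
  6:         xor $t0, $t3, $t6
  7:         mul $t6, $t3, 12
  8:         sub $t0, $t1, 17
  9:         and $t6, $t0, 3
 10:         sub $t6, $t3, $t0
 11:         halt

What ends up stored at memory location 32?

li $t1, 18 → $t1=18
li $t0, 13 → $t0=13
li $t3, 27 → $t3=27
li $t6, 39 → $t6=39
sw $t3, (32) → M[32]=27
xor $t0, $t3, $t6 → $t0=27^39=60
mul $t6, $t3, 12 → $t6=27*12=324
sub $t0, $t1, 17 → $t0=18-17=1
and $t6, $t0, 3 → $t6=1&3=1
sub $t6, $t3, $t0 → $t6=27-1=26
halt.

27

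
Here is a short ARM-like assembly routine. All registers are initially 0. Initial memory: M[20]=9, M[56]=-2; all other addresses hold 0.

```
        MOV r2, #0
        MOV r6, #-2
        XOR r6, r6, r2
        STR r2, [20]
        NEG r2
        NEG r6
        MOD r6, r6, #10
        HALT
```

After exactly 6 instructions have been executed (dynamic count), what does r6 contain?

2

MOV r2, #0 → r2=0
MOV r6, #-2 → r6=-2
XOR r6, r6, r2 → r6=(-2)^0=-2
STR r2, [20] → M[20]=0
NEG r2 → r2=-(0)=0
NEG r6 → r6=-(-2)=2
After step 6: r6 = 2.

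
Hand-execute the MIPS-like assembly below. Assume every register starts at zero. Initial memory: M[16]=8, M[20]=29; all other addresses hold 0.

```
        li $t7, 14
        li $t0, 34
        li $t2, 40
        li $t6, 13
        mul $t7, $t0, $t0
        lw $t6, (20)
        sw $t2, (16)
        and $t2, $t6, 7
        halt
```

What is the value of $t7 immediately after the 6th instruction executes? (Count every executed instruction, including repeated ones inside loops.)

1156

$t7=14
$t0=34
$t2=40
$t6=13
$t7=34*34=1156
$t6=M[20]=29
After step 6: $t7 = 1156.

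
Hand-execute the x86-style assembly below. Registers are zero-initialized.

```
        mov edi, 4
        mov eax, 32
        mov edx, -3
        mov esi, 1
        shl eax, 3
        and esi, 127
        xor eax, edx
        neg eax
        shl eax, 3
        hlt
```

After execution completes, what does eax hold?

edi=4
eax=32
edx=-3
esi=1
eax=32<<3=256
esi=1&127=1
eax=256^(-3)=-259
eax=-(-259)=259
eax=259<<3=2072
halt.

2072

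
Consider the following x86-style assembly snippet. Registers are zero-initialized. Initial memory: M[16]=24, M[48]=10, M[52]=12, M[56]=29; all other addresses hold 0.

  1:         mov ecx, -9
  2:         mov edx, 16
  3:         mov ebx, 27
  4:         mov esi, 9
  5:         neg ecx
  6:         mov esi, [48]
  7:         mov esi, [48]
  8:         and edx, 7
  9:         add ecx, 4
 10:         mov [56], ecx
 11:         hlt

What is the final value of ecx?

mov ecx, -9 → ecx=-9
mov edx, 16 → edx=16
mov ebx, 27 → ebx=27
mov esi, 9 → esi=9
neg ecx → ecx=-(-9)=9
mov esi, [48] → esi=M[48]=10
mov esi, [48] → esi=M[48]=10
and edx, 7 → edx=16&7=0
add ecx, 4 → ecx=9+4=13
mov [56], ecx → M[56]=13
halt.

13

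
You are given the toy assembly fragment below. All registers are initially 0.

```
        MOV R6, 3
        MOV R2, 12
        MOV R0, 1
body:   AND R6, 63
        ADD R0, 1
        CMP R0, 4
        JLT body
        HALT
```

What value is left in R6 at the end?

3

after MOV R6, 3: R6=3
after MOV R2, 12: R2=12
after MOV R0, 1: R0=1
after AND R6, 63: R6=3&63=3
after ADD R0, 1: R0=1+1=2
CMP R0, 4  (cmp 2,4)
JLT body: taken
after AND R6, 63: R6=3&63=3
after ADD R0, 1: R0=2+1=3
CMP R0, 4  (cmp 3,4)
JLT body: taken
after AND R6, 63: R6=3&63=3
after ADD R0, 1: R0=3+1=4
CMP R0, 4  (cmp 4,4)
JLT body: not taken
halt.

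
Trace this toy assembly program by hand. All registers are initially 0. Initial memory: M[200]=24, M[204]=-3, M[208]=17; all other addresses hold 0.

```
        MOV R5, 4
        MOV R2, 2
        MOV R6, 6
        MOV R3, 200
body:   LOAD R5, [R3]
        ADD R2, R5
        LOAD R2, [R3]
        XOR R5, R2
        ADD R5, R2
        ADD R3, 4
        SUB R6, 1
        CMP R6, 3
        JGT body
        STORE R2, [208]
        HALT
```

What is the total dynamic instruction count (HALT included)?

33

after MOV R5, 4: R5=4
after MOV R2, 2: R2=2
after MOV R6, 6: R6=6
after MOV R3, 200: R3=200
after LOAD R5, [R3]: R5=M[200]=24
after ADD R2, R5: R2=2+24=26
after LOAD R2, [R3]: R2=M[200]=24
after XOR R5, R2: R5=24^24=0
after ADD R5, R2: R5=0+24=24
after ADD R3, 4: R3=200+4=204
after SUB R6, 1: R6=6-1=5
CMP R6, 3  (cmp 5,3)
JGT body: taken
after LOAD R5, [R3]: R5=M[204]=-3
after ADD R2, R5: R2=24+(-3)=21
after LOAD R2, [R3]: R2=M[204]=-3
after XOR R5, R2: R5=(-3)^(-3)=0
after ADD R5, R2: R5=0+(-3)=-3
after ADD R3, 4: R3=204+4=208
after SUB R6, 1: R6=5-1=4
CMP R6, 3  (cmp 4,3)
JGT body: taken
after LOAD R5, [R3]: R5=M[208]=17
after ADD R2, R5: R2=(-3)+17=14
after LOAD R2, [R3]: R2=M[208]=17
after XOR R5, R2: R5=17^17=0
after ADD R5, R2: R5=0+17=17
after ADD R3, 4: R3=208+4=212
after SUB R6, 1: R6=4-1=3
CMP R6, 3  (cmp 3,3)
JGT body: not taken
STORE R2, [208] → M[208]=17
halt.
Total executed instructions: 33.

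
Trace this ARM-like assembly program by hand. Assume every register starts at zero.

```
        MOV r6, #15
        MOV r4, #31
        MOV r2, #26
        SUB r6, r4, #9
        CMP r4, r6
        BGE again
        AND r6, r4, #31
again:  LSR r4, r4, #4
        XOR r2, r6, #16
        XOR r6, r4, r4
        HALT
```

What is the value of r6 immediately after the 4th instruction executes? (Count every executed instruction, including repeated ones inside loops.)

after MOV r6, #15: r6=15
after MOV r4, #31: r4=31
after MOV r2, #26: r2=26
after SUB r6, r4, #9: r6=31-9=22
After step 4: r6 = 22.

22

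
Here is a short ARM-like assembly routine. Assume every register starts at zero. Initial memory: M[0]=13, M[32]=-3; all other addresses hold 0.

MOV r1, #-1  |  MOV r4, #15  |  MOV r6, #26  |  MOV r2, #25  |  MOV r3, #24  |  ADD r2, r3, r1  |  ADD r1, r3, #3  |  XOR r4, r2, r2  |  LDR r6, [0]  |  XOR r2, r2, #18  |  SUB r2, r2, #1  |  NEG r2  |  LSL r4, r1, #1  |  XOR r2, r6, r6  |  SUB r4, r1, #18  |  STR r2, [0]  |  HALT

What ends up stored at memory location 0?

r1=-1
r4=15
r6=26
r2=25
r3=24
r2=24+(-1)=23
r1=24+3=27
r4=23^23=0
r6=M[0]=13
r2=23^18=5
r2=5-1=4
r2=-(4)=-4
r4=27<<1=54
r2=13^13=0
r4=27-18=9
STR r2, [0] → M[0]=0
halt.

0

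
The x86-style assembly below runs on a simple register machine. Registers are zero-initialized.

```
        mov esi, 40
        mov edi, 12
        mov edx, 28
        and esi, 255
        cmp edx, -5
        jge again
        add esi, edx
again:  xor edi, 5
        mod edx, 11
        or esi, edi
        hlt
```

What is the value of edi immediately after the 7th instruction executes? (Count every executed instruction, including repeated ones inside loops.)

mov esi, 40 → esi=40
mov edi, 12 → edi=12
mov edx, 28 → edx=28
and esi, 255 → esi=40&255=40
cmp edx, -5  (cmp 28,-5)
jge again: taken
xor edi, 5 → edi=12^5=9
After step 7: edi = 9.

9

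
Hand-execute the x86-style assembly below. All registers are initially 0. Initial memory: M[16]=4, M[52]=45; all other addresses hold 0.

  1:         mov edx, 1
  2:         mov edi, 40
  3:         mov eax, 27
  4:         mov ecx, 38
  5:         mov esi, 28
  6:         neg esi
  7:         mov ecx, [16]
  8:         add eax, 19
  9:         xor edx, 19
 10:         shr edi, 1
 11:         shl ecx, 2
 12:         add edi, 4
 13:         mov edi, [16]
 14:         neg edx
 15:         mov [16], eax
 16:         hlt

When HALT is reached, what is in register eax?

46

after mov edx, 1: edx=1
after mov edi, 40: edi=40
after mov eax, 27: eax=27
after mov ecx, 38: ecx=38
after mov esi, 28: esi=28
after neg esi: esi=-(28)=-28
after mov ecx, [16]: ecx=M[16]=4
after add eax, 19: eax=27+19=46
after xor edx, 19: edx=1^19=18
after shr edi, 1: edi=40>>1=20
after shl ecx, 2: ecx=4<<2=16
after add edi, 4: edi=20+4=24
after mov edi, [16]: edi=M[16]=4
after neg edx: edx=-(18)=-18
mov [16], eax → M[16]=46
halt.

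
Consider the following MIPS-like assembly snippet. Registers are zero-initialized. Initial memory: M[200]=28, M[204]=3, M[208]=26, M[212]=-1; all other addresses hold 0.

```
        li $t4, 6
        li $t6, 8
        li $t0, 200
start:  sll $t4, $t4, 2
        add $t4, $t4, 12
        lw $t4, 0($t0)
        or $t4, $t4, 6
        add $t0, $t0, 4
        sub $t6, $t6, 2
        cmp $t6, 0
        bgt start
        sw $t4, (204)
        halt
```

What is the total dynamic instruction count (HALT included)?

li $t4, 6 → $t4=6
li $t6, 8 → $t6=8
li $t0, 200 → $t0=200
sll $t4, $t4, 2 → $t4=6<<2=24
add $t4, $t4, 12 → $t4=24+12=36
lw $t4, 0($t0) → $t4=M[200]=28
or $t4, $t4, 6 → $t4=28|6=30
add $t0, $t0, 4 → $t0=200+4=204
sub $t6, $t6, 2 → $t6=8-2=6
cmp $t6, 0  (cmp 6,0)
bgt start: taken
sll $t4, $t4, 2 → $t4=30<<2=120
add $t4, $t4, 12 → $t4=120+12=132
lw $t4, 0($t0) → $t4=M[204]=3
or $t4, $t4, 6 → $t4=3|6=7
add $t0, $t0, 4 → $t0=204+4=208
sub $t6, $t6, 2 → $t6=6-2=4
cmp $t6, 0  (cmp 4,0)
bgt start: taken
sll $t4, $t4, 2 → $t4=7<<2=28
add $t4, $t4, 12 → $t4=28+12=40
lw $t4, 0($t0) → $t4=M[208]=26
or $t4, $t4, 6 → $t4=26|6=30
add $t0, $t0, 4 → $t0=208+4=212
sub $t6, $t6, 2 → $t6=4-2=2
cmp $t6, 0  (cmp 2,0)
bgt start: taken
sll $t4, $t4, 2 → $t4=30<<2=120
add $t4, $t4, 12 → $t4=120+12=132
lw $t4, 0($t0) → $t4=M[212]=-1
or $t4, $t4, 6 → $t4=(-1)|6=-1
add $t0, $t0, 4 → $t0=212+4=216
sub $t6, $t6, 2 → $t6=2-2=0
cmp $t6, 0  (cmp 0,0)
bgt start: not taken
sw $t4, (204) → M[204]=-1
halt.
Total executed instructions: 37.

37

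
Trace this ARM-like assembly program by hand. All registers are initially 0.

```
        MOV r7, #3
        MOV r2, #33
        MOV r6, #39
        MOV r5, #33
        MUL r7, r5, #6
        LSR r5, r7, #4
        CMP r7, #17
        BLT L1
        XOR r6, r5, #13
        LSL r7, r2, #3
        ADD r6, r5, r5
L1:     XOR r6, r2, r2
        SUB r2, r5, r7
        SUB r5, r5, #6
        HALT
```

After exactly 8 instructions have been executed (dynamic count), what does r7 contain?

MOV r7, #3 → r7=3
MOV r2, #33 → r2=33
MOV r6, #39 → r6=39
MOV r5, #33 → r5=33
MUL r7, r5, #6 → r7=33*6=198
LSR r5, r7, #4 → r5=198>>4=12
CMP r7, #17  (cmp 198,17)
BLT L1: not taken
After step 8: r7 = 198.

198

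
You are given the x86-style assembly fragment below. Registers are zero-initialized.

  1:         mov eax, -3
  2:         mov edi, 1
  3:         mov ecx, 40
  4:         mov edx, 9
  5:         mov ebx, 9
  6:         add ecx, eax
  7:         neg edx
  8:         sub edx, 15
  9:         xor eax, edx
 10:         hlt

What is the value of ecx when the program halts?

37

eax=-3
edi=1
ecx=40
edx=9
ebx=9
ecx=40+(-3)=37
edx=-(9)=-9
edx=(-9)-15=-24
eax=(-3)^(-24)=21
halt.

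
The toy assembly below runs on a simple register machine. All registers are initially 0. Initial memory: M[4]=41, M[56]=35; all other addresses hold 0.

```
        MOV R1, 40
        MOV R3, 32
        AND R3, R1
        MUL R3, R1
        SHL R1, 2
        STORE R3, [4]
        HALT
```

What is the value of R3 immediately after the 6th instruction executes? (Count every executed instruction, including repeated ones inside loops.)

1280

after MOV R1, 40: R1=40
after MOV R3, 32: R3=32
after AND R3, R1: R3=32&40=32
after MUL R3, R1: R3=32*40=1280
after SHL R1, 2: R1=40<<2=160
STORE R3, [4] → M[4]=1280
After step 6: R3 = 1280.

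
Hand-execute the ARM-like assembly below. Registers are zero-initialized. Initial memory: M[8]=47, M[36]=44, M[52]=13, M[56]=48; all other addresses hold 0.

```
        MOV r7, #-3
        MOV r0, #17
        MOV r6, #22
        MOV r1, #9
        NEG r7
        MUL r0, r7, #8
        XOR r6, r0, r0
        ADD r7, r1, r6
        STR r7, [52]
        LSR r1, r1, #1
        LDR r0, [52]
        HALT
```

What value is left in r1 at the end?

4

after MOV r7, #-3: r7=-3
after MOV r0, #17: r0=17
after MOV r6, #22: r6=22
after MOV r1, #9: r1=9
after NEG r7: r7=-(-3)=3
after MUL r0, r7, #8: r0=3*8=24
after XOR r6, r0, r0: r6=24^24=0
after ADD r7, r1, r6: r7=9+0=9
STR r7, [52] → M[52]=9
after LSR r1, r1, #1: r1=9>>1=4
after LDR r0, [52]: r0=M[52]=9
halt.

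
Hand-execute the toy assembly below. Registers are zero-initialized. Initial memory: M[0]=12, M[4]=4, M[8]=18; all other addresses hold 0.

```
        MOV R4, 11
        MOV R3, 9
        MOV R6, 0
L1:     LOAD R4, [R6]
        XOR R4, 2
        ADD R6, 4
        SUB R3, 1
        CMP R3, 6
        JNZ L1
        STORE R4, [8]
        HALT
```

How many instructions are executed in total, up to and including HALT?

23

MOV R4, 11 → R4=11
MOV R3, 9 → R3=9
MOV R6, 0 → R6=0
LOAD R4, [R6] → R4=M[0]=12
XOR R4, 2 → R4=12^2=14
ADD R6, 4 → R6=0+4=4
SUB R3, 1 → R3=9-1=8
CMP R3, 6  (cmp 8,6)
JNZ L1: taken
LOAD R4, [R6] → R4=M[4]=4
XOR R4, 2 → R4=4^2=6
ADD R6, 4 → R6=4+4=8
SUB R3, 1 → R3=8-1=7
CMP R3, 6  (cmp 7,6)
JNZ L1: taken
LOAD R4, [R6] → R4=M[8]=18
XOR R4, 2 → R4=18^2=16
ADD R6, 4 → R6=8+4=12
SUB R3, 1 → R3=7-1=6
CMP R3, 6  (cmp 6,6)
JNZ L1: not taken
STORE R4, [8] → M[8]=16
halt.
Total executed instructions: 23.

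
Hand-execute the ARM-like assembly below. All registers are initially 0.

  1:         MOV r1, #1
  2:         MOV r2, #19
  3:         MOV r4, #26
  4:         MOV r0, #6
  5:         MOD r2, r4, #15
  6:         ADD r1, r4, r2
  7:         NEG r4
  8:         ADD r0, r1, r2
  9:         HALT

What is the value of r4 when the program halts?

after MOV r1, #1: r1=1
after MOV r2, #19: r2=19
after MOV r4, #26: r4=26
after MOV r0, #6: r0=6
after MOD r2, r4, #15: r2=26%15=11
after ADD r1, r4, r2: r1=26+11=37
after NEG r4: r4=-(26)=-26
after ADD r0, r1, r2: r0=37+11=48
halt.

-26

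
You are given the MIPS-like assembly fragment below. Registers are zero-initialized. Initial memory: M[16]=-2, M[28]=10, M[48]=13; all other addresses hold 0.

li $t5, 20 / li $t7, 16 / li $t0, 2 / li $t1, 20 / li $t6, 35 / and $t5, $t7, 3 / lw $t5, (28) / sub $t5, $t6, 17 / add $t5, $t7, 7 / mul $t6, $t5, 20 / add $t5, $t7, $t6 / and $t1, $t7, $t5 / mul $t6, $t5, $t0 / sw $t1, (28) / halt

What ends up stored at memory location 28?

16

li $t5, 20 → $t5=20
li $t7, 16 → $t7=16
li $t0, 2 → $t0=2
li $t1, 20 → $t1=20
li $t6, 35 → $t6=35
and $t5, $t7, 3 → $t5=16&3=0
lw $t5, (28) → $t5=M[28]=10
sub $t5, $t6, 17 → $t5=35-17=18
add $t5, $t7, 7 → $t5=16+7=23
mul $t6, $t5, 20 → $t6=23*20=460
add $t5, $t7, $t6 → $t5=16+460=476
and $t1, $t7, $t5 → $t1=16&476=16
mul $t6, $t5, $t0 → $t6=476*2=952
sw $t1, (28) → M[28]=16
halt.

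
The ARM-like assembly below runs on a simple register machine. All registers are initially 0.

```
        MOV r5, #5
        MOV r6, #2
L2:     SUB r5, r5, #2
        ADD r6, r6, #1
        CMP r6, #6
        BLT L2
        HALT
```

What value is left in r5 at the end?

r5=5
r6=2
r5=5-2=3
r6=2+1=3
CMP r6, #6  (cmp 3,6)
BLT L2: taken
r5=3-2=1
r6=3+1=4
CMP r6, #6  (cmp 4,6)
BLT L2: taken
r5=1-2=-1
r6=4+1=5
CMP r6, #6  (cmp 5,6)
BLT L2: taken
r5=(-1)-2=-3
r6=5+1=6
CMP r6, #6  (cmp 6,6)
BLT L2: not taken
halt.

-3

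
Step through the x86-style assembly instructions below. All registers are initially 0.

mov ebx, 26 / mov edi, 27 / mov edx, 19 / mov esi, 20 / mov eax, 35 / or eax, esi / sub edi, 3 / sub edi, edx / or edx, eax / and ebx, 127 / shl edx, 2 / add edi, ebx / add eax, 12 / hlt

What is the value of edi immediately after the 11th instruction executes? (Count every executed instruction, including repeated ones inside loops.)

mov ebx, 26 → ebx=26
mov edi, 27 → edi=27
mov edx, 19 → edx=19
mov esi, 20 → esi=20
mov eax, 35 → eax=35
or eax, esi → eax=35|20=55
sub edi, 3 → edi=27-3=24
sub edi, edx → edi=24-19=5
or edx, eax → edx=19|55=55
and ebx, 127 → ebx=26&127=26
shl edx, 2 → edx=55<<2=220
After step 11: edi = 5.

5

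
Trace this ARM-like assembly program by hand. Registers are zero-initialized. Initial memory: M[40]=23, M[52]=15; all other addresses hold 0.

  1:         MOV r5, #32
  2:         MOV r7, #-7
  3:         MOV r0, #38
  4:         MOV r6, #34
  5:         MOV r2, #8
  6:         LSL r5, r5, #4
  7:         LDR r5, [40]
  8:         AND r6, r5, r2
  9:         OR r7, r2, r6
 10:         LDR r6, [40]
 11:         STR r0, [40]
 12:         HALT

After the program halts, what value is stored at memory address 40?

38

MOV r5, #32 → r5=32
MOV r7, #-7 → r7=-7
MOV r0, #38 → r0=38
MOV r6, #34 → r6=34
MOV r2, #8 → r2=8
LSL r5, r5, #4 → r5=32<<4=512
LDR r5, [40] → r5=M[40]=23
AND r6, r5, r2 → r6=23&8=0
OR r7, r2, r6 → r7=8|0=8
LDR r6, [40] → r6=M[40]=23
STR r0, [40] → M[40]=38
halt.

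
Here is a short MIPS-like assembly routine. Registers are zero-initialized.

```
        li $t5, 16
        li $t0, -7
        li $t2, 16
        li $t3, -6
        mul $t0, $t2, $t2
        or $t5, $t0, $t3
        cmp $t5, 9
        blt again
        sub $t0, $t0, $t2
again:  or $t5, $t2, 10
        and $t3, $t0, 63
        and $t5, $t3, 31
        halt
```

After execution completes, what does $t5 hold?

0

$t5=16
$t0=-7
$t2=16
$t3=-6
$t0=16*16=256
$t5=256|(-6)=-6
cmp $t5, 9  (cmp -6,9)
blt again: taken
$t5=16|10=26
$t3=256&63=0
$t5=0&31=0
halt.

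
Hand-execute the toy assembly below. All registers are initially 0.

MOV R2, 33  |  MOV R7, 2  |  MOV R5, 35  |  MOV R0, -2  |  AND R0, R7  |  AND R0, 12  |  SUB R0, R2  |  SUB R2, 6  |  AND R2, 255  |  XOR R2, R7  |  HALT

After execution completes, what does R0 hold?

-33

R2=33
R7=2
R5=35
R0=-2
R0=(-2)&2=2
R0=2&12=0
R0=0-33=-33
R2=33-6=27
R2=27&255=27
R2=27^2=25
halt.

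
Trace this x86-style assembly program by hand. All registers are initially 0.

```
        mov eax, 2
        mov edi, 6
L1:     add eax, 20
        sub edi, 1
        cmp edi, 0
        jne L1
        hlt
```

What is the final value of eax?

after mov eax, 2: eax=2
after mov edi, 6: edi=6
after add eax, 20: eax=2+20=22
after sub edi, 1: edi=6-1=5
cmp edi, 0  (cmp 5,0)
jne L1: taken
after add eax, 20: eax=22+20=42
after sub edi, 1: edi=5-1=4
cmp edi, 0  (cmp 4,0)
jne L1: taken
after add eax, 20: eax=42+20=62
after sub edi, 1: edi=4-1=3
cmp edi, 0  (cmp 3,0)
jne L1: taken
after add eax, 20: eax=62+20=82
after sub edi, 1: edi=3-1=2
cmp edi, 0  (cmp 2,0)
jne L1: taken
after add eax, 20: eax=82+20=102
after sub edi, 1: edi=2-1=1
cmp edi, 0  (cmp 1,0)
jne L1: taken
after add eax, 20: eax=102+20=122
after sub edi, 1: edi=1-1=0
cmp edi, 0  (cmp 0,0)
jne L1: not taken
halt.

122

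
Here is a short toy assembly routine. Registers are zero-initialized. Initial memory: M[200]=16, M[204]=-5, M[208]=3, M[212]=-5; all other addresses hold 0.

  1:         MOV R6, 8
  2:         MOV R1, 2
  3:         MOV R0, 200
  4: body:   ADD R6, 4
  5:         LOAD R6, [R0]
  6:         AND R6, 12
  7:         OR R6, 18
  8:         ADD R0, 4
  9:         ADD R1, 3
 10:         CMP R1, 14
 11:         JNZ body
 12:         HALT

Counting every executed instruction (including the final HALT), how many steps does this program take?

MOV R6, 8 → R6=8
MOV R1, 2 → R1=2
MOV R0, 200 → R0=200
ADD R6, 4 → R6=8+4=12
LOAD R6, [R0] → R6=M[200]=16
AND R6, 12 → R6=16&12=0
OR R6, 18 → R6=0|18=18
ADD R0, 4 → R0=200+4=204
ADD R1, 3 → R1=2+3=5
CMP R1, 14  (cmp 5,14)
JNZ body: taken
ADD R6, 4 → R6=18+4=22
LOAD R6, [R0] → R6=M[204]=-5
AND R6, 12 → R6=(-5)&12=8
OR R6, 18 → R6=8|18=26
ADD R0, 4 → R0=204+4=208
ADD R1, 3 → R1=5+3=8
CMP R1, 14  (cmp 8,14)
JNZ body: taken
ADD R6, 4 → R6=26+4=30
LOAD R6, [R0] → R6=M[208]=3
AND R6, 12 → R6=3&12=0
OR R6, 18 → R6=0|18=18
ADD R0, 4 → R0=208+4=212
ADD R1, 3 → R1=8+3=11
CMP R1, 14  (cmp 11,14)
JNZ body: taken
ADD R6, 4 → R6=18+4=22
LOAD R6, [R0] → R6=M[212]=-5
AND R6, 12 → R6=(-5)&12=8
OR R6, 18 → R6=8|18=26
ADD R0, 4 → R0=212+4=216
ADD R1, 3 → R1=11+3=14
CMP R1, 14  (cmp 14,14)
JNZ body: not taken
halt.
Total executed instructions: 36.

36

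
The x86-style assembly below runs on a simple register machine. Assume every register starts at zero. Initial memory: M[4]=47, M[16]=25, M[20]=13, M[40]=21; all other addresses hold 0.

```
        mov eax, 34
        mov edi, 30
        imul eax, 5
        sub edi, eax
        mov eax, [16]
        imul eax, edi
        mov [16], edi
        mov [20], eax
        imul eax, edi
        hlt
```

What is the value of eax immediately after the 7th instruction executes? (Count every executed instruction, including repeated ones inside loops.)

eax=34
edi=30
eax=34*5=170
edi=30-170=-140
eax=M[16]=25
eax=25*(-140)=-3500
mov [16], edi → M[16]=-140
After step 7: eax = -3500.

-3500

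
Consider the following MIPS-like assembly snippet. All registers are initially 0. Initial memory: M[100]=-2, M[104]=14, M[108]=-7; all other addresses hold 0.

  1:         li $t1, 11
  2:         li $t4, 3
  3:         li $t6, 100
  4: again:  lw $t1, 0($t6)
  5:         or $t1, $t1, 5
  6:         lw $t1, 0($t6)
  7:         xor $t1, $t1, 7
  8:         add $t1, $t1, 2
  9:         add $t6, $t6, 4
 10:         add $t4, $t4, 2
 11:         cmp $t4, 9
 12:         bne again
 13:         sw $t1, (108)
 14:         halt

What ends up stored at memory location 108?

0

after li $t1, 11: $t1=11
after li $t4, 3: $t4=3
after li $t6, 100: $t6=100
after lw $t1, 0($t6): $t1=M[100]=-2
after or $t1, $t1, 5: $t1=(-2)|5=-1
after lw $t1, 0($t6): $t1=M[100]=-2
after xor $t1, $t1, 7: $t1=(-2)^7=-7
after add $t1, $t1, 2: $t1=(-7)+2=-5
after add $t6, $t6, 4: $t6=100+4=104
after add $t4, $t4, 2: $t4=3+2=5
cmp $t4, 9  (cmp 5,9)
bne again: taken
after lw $t1, 0($t6): $t1=M[104]=14
after or $t1, $t1, 5: $t1=14|5=15
after lw $t1, 0($t6): $t1=M[104]=14
after xor $t1, $t1, 7: $t1=14^7=9
after add $t1, $t1, 2: $t1=9+2=11
after add $t6, $t6, 4: $t6=104+4=108
after add $t4, $t4, 2: $t4=5+2=7
cmp $t4, 9  (cmp 7,9)
bne again: taken
after lw $t1, 0($t6): $t1=M[108]=-7
after or $t1, $t1, 5: $t1=(-7)|5=-3
after lw $t1, 0($t6): $t1=M[108]=-7
after xor $t1, $t1, 7: $t1=(-7)^7=-2
after add $t1, $t1, 2: $t1=(-2)+2=0
after add $t6, $t6, 4: $t6=108+4=112
after add $t4, $t4, 2: $t4=7+2=9
cmp $t4, 9  (cmp 9,9)
bne again: not taken
sw $t1, (108) → M[108]=0
halt.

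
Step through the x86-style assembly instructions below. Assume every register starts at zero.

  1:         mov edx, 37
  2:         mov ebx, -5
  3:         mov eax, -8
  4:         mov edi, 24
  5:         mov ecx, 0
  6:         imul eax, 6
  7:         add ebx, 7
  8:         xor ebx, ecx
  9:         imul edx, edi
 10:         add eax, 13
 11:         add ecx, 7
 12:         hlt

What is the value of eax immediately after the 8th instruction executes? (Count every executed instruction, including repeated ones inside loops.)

-48

edx=37
ebx=-5
eax=-8
edi=24
ecx=0
eax=(-8)*6=-48
ebx=(-5)+7=2
ebx=2^0=2
After step 8: eax = -48.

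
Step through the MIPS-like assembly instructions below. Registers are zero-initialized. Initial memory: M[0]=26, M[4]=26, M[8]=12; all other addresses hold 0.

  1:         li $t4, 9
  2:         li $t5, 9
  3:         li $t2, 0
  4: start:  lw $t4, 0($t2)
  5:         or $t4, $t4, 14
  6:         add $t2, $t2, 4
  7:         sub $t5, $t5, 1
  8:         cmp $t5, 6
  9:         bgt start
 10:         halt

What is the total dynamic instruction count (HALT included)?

li $t4, 9 → $t4=9
li $t5, 9 → $t5=9
li $t2, 0 → $t2=0
lw $t4, 0($t2) → $t4=M[0]=26
or $t4, $t4, 14 → $t4=26|14=30
add $t2, $t2, 4 → $t2=0+4=4
sub $t5, $t5, 1 → $t5=9-1=8
cmp $t5, 6  (cmp 8,6)
bgt start: taken
lw $t4, 0($t2) → $t4=M[4]=26
or $t4, $t4, 14 → $t4=26|14=30
add $t2, $t2, 4 → $t2=4+4=8
sub $t5, $t5, 1 → $t5=8-1=7
cmp $t5, 6  (cmp 7,6)
bgt start: taken
lw $t4, 0($t2) → $t4=M[8]=12
or $t4, $t4, 14 → $t4=12|14=14
add $t2, $t2, 4 → $t2=8+4=12
sub $t5, $t5, 1 → $t5=7-1=6
cmp $t5, 6  (cmp 6,6)
bgt start: not taken
halt.
Total executed instructions: 22.

22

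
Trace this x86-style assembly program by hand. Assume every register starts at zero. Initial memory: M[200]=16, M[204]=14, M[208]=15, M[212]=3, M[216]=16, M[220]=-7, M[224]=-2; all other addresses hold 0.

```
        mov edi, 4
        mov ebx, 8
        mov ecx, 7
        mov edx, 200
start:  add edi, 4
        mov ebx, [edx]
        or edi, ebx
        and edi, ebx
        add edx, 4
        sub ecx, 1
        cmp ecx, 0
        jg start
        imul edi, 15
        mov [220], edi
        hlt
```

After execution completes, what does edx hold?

228

after mov edi, 4: edi=4
after mov ebx, 8: ebx=8
after mov ecx, 7: ecx=7
after mov edx, 200: edx=200
after add edi, 4: edi=4+4=8
after mov ebx, [edx]: ebx=M[200]=16
after or edi, ebx: edi=8|16=24
after and edi, ebx: edi=24&16=16
after add edx, 4: edx=200+4=204
after sub ecx, 1: ecx=7-1=6
cmp ecx, 0  (cmp 6,0)
jg start: taken
after add edi, 4: edi=16+4=20
after mov ebx, [edx]: ebx=M[204]=14
after or edi, ebx: edi=20|14=30
after and edi, ebx: edi=30&14=14
after add edx, 4: edx=204+4=208
after sub ecx, 1: ecx=6-1=5
cmp ecx, 0  (cmp 5,0)
jg start: taken
after add edi, 4: edi=14+4=18
after mov ebx, [edx]: ebx=M[208]=15
after or edi, ebx: edi=18|15=31
after and edi, ebx: edi=31&15=15
after add edx, 4: edx=208+4=212
after sub ecx, 1: ecx=5-1=4
cmp ecx, 0  (cmp 4,0)
jg start: taken
after add edi, 4: edi=15+4=19
after mov ebx, [edx]: ebx=M[212]=3
after or edi, ebx: edi=19|3=19
after and edi, ebx: edi=19&3=3
after add edx, 4: edx=212+4=216
after sub ecx, 1: ecx=4-1=3
cmp ecx, 0  (cmp 3,0)
jg start: taken
after add edi, 4: edi=3+4=7
after mov ebx, [edx]: ebx=M[216]=16
after or edi, ebx: edi=7|16=23
after and edi, ebx: edi=23&16=16
after add edx, 4: edx=216+4=220
after sub ecx, 1: ecx=3-1=2
cmp ecx, 0  (cmp 2,0)
jg start: taken
after add edi, 4: edi=16+4=20
after mov ebx, [edx]: ebx=M[220]=-7
after or edi, ebx: edi=20|(-7)=-3
after and edi, ebx: edi=(-3)&(-7)=-7
after add edx, 4: edx=220+4=224
after sub ecx, 1: ecx=2-1=1
cmp ecx, 0  (cmp 1,0)
jg start: taken
after add edi, 4: edi=(-7)+4=-3
after mov ebx, [edx]: ebx=M[224]=-2
after or edi, ebx: edi=(-3)|(-2)=-1
after and edi, ebx: edi=(-1)&(-2)=-2
after add edx, 4: edx=224+4=228
after sub ecx, 1: ecx=1-1=0
cmp ecx, 0  (cmp 0,0)
jg start: not taken
after imul edi, 15: edi=(-2)*15=-30
mov [220], edi → M[220]=-30
halt.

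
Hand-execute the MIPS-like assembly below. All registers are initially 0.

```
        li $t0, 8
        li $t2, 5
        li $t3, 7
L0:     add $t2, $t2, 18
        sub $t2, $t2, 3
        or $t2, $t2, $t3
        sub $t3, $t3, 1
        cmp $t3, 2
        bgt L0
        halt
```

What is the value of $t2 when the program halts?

83

li $t0, 8 → $t0=8
li $t2, 5 → $t2=5
li $t3, 7 → $t3=7
add $t2, $t2, 18 → $t2=5+18=23
sub $t2, $t2, 3 → $t2=23-3=20
or $t2, $t2, $t3 → $t2=20|7=23
sub $t3, $t3, 1 → $t3=7-1=6
cmp $t3, 2  (cmp 6,2)
bgt L0: taken
add $t2, $t2, 18 → $t2=23+18=41
sub $t2, $t2, 3 → $t2=41-3=38
or $t2, $t2, $t3 → $t2=38|6=38
sub $t3, $t3, 1 → $t3=6-1=5
cmp $t3, 2  (cmp 5,2)
bgt L0: taken
add $t2, $t2, 18 → $t2=38+18=56
sub $t2, $t2, 3 → $t2=56-3=53
or $t2, $t2, $t3 → $t2=53|5=53
sub $t3, $t3, 1 → $t3=5-1=4
cmp $t3, 2  (cmp 4,2)
bgt L0: taken
add $t2, $t2, 18 → $t2=53+18=71
sub $t2, $t2, 3 → $t2=71-3=68
or $t2, $t2, $t3 → $t2=68|4=68
sub $t3, $t3, 1 → $t3=4-1=3
cmp $t3, 2  (cmp 3,2)
bgt L0: taken
add $t2, $t2, 18 → $t2=68+18=86
sub $t2, $t2, 3 → $t2=86-3=83
or $t2, $t2, $t3 → $t2=83|3=83
sub $t3, $t3, 1 → $t3=3-1=2
cmp $t3, 2  (cmp 2,2)
bgt L0: not taken
halt.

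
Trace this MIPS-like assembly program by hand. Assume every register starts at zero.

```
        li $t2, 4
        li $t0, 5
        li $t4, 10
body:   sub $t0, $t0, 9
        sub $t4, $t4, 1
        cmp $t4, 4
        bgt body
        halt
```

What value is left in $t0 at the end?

after li $t2, 4: $t2=4
after li $t0, 5: $t0=5
after li $t4, 10: $t4=10
after sub $t0, $t0, 9: $t0=5-9=-4
after sub $t4, $t4, 1: $t4=10-1=9
cmp $t4, 4  (cmp 9,4)
bgt body: taken
after sub $t0, $t0, 9: $t0=(-4)-9=-13
after sub $t4, $t4, 1: $t4=9-1=8
cmp $t4, 4  (cmp 8,4)
bgt body: taken
after sub $t0, $t0, 9: $t0=(-13)-9=-22
after sub $t4, $t4, 1: $t4=8-1=7
cmp $t4, 4  (cmp 7,4)
bgt body: taken
after sub $t0, $t0, 9: $t0=(-22)-9=-31
after sub $t4, $t4, 1: $t4=7-1=6
cmp $t4, 4  (cmp 6,4)
bgt body: taken
after sub $t0, $t0, 9: $t0=(-31)-9=-40
after sub $t4, $t4, 1: $t4=6-1=5
cmp $t4, 4  (cmp 5,4)
bgt body: taken
after sub $t0, $t0, 9: $t0=(-40)-9=-49
after sub $t4, $t4, 1: $t4=5-1=4
cmp $t4, 4  (cmp 4,4)
bgt body: not taken
halt.

-49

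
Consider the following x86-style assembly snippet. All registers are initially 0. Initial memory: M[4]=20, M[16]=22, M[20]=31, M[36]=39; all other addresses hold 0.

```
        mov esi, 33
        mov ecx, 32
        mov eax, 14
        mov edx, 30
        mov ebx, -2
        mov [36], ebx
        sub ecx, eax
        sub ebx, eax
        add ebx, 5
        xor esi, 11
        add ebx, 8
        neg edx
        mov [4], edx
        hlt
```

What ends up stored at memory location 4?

-30

after mov esi, 33: esi=33
after mov ecx, 32: ecx=32
after mov eax, 14: eax=14
after mov edx, 30: edx=30
after mov ebx, -2: ebx=-2
mov [36], ebx → M[36]=-2
after sub ecx, eax: ecx=32-14=18
after sub ebx, eax: ebx=(-2)-14=-16
after add ebx, 5: ebx=(-16)+5=-11
after xor esi, 11: esi=33^11=42
after add ebx, 8: ebx=(-11)+8=-3
after neg edx: edx=-(30)=-30
mov [4], edx → M[4]=-30
halt.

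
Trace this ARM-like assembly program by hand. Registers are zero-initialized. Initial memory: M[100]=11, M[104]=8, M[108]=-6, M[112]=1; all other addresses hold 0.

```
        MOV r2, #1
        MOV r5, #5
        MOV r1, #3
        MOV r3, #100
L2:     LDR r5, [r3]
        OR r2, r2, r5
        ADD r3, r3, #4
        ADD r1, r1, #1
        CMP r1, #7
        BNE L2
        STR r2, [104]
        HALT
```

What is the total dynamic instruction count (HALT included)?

30

after MOV r2, #1: r2=1
after MOV r5, #5: r5=5
after MOV r1, #3: r1=3
after MOV r3, #100: r3=100
after LDR r5, [r3]: r5=M[100]=11
after OR r2, r2, r5: r2=1|11=11
after ADD r3, r3, #4: r3=100+4=104
after ADD r1, r1, #1: r1=3+1=4
CMP r1, #7  (cmp 4,7)
BNE L2: taken
after LDR r5, [r3]: r5=M[104]=8
after OR r2, r2, r5: r2=11|8=11
after ADD r3, r3, #4: r3=104+4=108
after ADD r1, r1, #1: r1=4+1=5
CMP r1, #7  (cmp 5,7)
BNE L2: taken
after LDR r5, [r3]: r5=M[108]=-6
after OR r2, r2, r5: r2=11|(-6)=-5
after ADD r3, r3, #4: r3=108+4=112
after ADD r1, r1, #1: r1=5+1=6
CMP r1, #7  (cmp 6,7)
BNE L2: taken
after LDR r5, [r3]: r5=M[112]=1
after OR r2, r2, r5: r2=(-5)|1=-5
after ADD r3, r3, #4: r3=112+4=116
after ADD r1, r1, #1: r1=6+1=7
CMP r1, #7  (cmp 7,7)
BNE L2: not taken
STR r2, [104] → M[104]=-5
halt.
Total executed instructions: 30.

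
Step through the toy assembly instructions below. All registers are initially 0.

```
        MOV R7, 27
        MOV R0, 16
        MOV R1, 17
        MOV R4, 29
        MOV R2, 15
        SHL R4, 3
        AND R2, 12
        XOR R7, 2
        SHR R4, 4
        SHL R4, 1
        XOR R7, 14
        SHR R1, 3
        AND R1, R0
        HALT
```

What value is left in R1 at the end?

0

after MOV R7, 27: R7=27
after MOV R0, 16: R0=16
after MOV R1, 17: R1=17
after MOV R4, 29: R4=29
after MOV R2, 15: R2=15
after SHL R4, 3: R4=29<<3=232
after AND R2, 12: R2=15&12=12
after XOR R7, 2: R7=27^2=25
after SHR R4, 4: R4=232>>4=14
after SHL R4, 1: R4=14<<1=28
after XOR R7, 14: R7=25^14=23
after SHR R1, 3: R1=17>>3=2
after AND R1, R0: R1=2&16=0
halt.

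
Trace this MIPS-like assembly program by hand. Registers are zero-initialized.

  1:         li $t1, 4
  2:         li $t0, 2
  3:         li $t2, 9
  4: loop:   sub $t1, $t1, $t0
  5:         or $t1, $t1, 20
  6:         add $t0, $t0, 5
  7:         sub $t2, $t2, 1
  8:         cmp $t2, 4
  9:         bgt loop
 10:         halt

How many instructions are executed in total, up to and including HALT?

li $t1, 4 → $t1=4
li $t0, 2 → $t0=2
li $t2, 9 → $t2=9
sub $t1, $t1, $t0 → $t1=4-2=2
or $t1, $t1, 20 → $t1=2|20=22
add $t0, $t0, 5 → $t0=2+5=7
sub $t2, $t2, 1 → $t2=9-1=8
cmp $t2, 4  (cmp 8,4)
bgt loop: taken
sub $t1, $t1, $t0 → $t1=22-7=15
or $t1, $t1, 20 → $t1=15|20=31
add $t0, $t0, 5 → $t0=7+5=12
sub $t2, $t2, 1 → $t2=8-1=7
cmp $t2, 4  (cmp 7,4)
bgt loop: taken
sub $t1, $t1, $t0 → $t1=31-12=19
or $t1, $t1, 20 → $t1=19|20=23
add $t0, $t0, 5 → $t0=12+5=17
sub $t2, $t2, 1 → $t2=7-1=6
cmp $t2, 4  (cmp 6,4)
bgt loop: taken
sub $t1, $t1, $t0 → $t1=23-17=6
or $t1, $t1, 20 → $t1=6|20=22
add $t0, $t0, 5 → $t0=17+5=22
sub $t2, $t2, 1 → $t2=6-1=5
cmp $t2, 4  (cmp 5,4)
bgt loop: taken
sub $t1, $t1, $t0 → $t1=22-22=0
or $t1, $t1, 20 → $t1=0|20=20
add $t0, $t0, 5 → $t0=22+5=27
sub $t2, $t2, 1 → $t2=5-1=4
cmp $t2, 4  (cmp 4,4)
bgt loop: not taken
halt.
Total executed instructions: 34.

34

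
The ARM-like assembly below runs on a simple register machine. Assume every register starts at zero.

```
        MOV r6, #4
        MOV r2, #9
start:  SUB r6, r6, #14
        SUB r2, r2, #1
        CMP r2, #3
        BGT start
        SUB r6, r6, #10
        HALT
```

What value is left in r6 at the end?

r6=4
r2=9
r6=4-14=-10
r2=9-1=8
CMP r2, #3  (cmp 8,3)
BGT start: taken
r6=(-10)-14=-24
r2=8-1=7
CMP r2, #3  (cmp 7,3)
BGT start: taken
r6=(-24)-14=-38
r2=7-1=6
CMP r2, #3  (cmp 6,3)
BGT start: taken
r6=(-38)-14=-52
r2=6-1=5
CMP r2, #3  (cmp 5,3)
BGT start: taken
r6=(-52)-14=-66
r2=5-1=4
CMP r2, #3  (cmp 4,3)
BGT start: taken
r6=(-66)-14=-80
r2=4-1=3
CMP r2, #3  (cmp 3,3)
BGT start: not taken
r6=(-80)-10=-90
halt.

-90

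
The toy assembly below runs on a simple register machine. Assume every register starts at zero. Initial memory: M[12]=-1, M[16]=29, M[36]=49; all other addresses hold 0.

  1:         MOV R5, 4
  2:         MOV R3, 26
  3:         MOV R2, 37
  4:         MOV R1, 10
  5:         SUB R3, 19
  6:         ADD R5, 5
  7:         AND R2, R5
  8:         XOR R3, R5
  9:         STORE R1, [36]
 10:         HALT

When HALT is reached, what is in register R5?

after MOV R5, 4: R5=4
after MOV R3, 26: R3=26
after MOV R2, 37: R2=37
after MOV R1, 10: R1=10
after SUB R3, 19: R3=26-19=7
after ADD R5, 5: R5=4+5=9
after AND R2, R5: R2=37&9=1
after XOR R3, R5: R3=7^9=14
STORE R1, [36] → M[36]=10
halt.

9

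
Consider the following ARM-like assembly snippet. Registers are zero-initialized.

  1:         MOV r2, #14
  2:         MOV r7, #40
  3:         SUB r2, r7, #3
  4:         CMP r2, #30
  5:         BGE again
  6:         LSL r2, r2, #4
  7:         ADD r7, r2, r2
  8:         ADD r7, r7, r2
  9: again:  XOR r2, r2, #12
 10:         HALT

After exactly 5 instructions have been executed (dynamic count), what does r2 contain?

37

MOV r2, #14 → r2=14
MOV r7, #40 → r7=40
SUB r2, r7, #3 → r2=40-3=37
CMP r2, #30  (cmp 37,30)
BGE again: taken
After step 5: r2 = 37.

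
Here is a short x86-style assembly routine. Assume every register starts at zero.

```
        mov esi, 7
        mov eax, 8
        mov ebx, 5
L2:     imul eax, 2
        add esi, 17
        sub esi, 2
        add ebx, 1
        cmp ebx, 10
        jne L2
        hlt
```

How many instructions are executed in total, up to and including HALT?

after mov esi, 7: esi=7
after mov eax, 8: eax=8
after mov ebx, 5: ebx=5
after imul eax, 2: eax=8*2=16
after add esi, 17: esi=7+17=24
after sub esi, 2: esi=24-2=22
after add ebx, 1: ebx=5+1=6
cmp ebx, 10  (cmp 6,10)
jne L2: taken
after imul eax, 2: eax=16*2=32
after add esi, 17: esi=22+17=39
after sub esi, 2: esi=39-2=37
after add ebx, 1: ebx=6+1=7
cmp ebx, 10  (cmp 7,10)
jne L2: taken
after imul eax, 2: eax=32*2=64
after add esi, 17: esi=37+17=54
after sub esi, 2: esi=54-2=52
after add ebx, 1: ebx=7+1=8
cmp ebx, 10  (cmp 8,10)
jne L2: taken
after imul eax, 2: eax=64*2=128
after add esi, 17: esi=52+17=69
after sub esi, 2: esi=69-2=67
after add ebx, 1: ebx=8+1=9
cmp ebx, 10  (cmp 9,10)
jne L2: taken
after imul eax, 2: eax=128*2=256
after add esi, 17: esi=67+17=84
after sub esi, 2: esi=84-2=82
after add ebx, 1: ebx=9+1=10
cmp ebx, 10  (cmp 10,10)
jne L2: not taken
halt.
Total executed instructions: 34.

34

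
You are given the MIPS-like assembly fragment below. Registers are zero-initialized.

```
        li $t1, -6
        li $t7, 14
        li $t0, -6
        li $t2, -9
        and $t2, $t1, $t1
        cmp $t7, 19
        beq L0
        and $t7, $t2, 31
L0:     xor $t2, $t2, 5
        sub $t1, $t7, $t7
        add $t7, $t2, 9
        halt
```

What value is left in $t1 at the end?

li $t1, -6 → $t1=-6
li $t7, 14 → $t7=14
li $t0, -6 → $t0=-6
li $t2, -9 → $t2=-9
and $t2, $t1, $t1 → $t2=(-6)&(-6)=-6
cmp $t7, 19  (cmp 14,19)
beq L0: not taken
and $t7, $t2, 31 → $t7=(-6)&31=26
xor $t2, $t2, 5 → $t2=(-6)^5=-1
sub $t1, $t7, $t7 → $t1=26-26=0
add $t7, $t2, 9 → $t7=(-1)+9=8
halt.

0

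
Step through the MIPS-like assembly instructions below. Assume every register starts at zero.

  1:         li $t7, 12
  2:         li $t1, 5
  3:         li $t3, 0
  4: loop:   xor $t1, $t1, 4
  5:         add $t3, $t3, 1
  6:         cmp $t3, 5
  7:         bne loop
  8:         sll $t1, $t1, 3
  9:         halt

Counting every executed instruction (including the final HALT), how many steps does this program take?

li $t7, 12 → $t7=12
li $t1, 5 → $t1=5
li $t3, 0 → $t3=0
xor $t1, $t1, 4 → $t1=5^4=1
add $t3, $t3, 1 → $t3=0+1=1
cmp $t3, 5  (cmp 1,5)
bne loop: taken
xor $t1, $t1, 4 → $t1=1^4=5
add $t3, $t3, 1 → $t3=1+1=2
cmp $t3, 5  (cmp 2,5)
bne loop: taken
xor $t1, $t1, 4 → $t1=5^4=1
add $t3, $t3, 1 → $t3=2+1=3
cmp $t3, 5  (cmp 3,5)
bne loop: taken
xor $t1, $t1, 4 → $t1=1^4=5
add $t3, $t3, 1 → $t3=3+1=4
cmp $t3, 5  (cmp 4,5)
bne loop: taken
xor $t1, $t1, 4 → $t1=5^4=1
add $t3, $t3, 1 → $t3=4+1=5
cmp $t3, 5  (cmp 5,5)
bne loop: not taken
sll $t1, $t1, 3 → $t1=1<<3=8
halt.
Total executed instructions: 25.

25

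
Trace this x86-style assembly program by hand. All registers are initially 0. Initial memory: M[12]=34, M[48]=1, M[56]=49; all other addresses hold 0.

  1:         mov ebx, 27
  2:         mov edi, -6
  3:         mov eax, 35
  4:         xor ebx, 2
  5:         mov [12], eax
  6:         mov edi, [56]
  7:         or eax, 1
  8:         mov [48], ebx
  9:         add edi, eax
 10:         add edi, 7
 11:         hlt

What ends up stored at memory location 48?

ebx=27
edi=-6
eax=35
ebx=27^2=25
mov [12], eax → M[12]=35
edi=M[56]=49
eax=35|1=35
mov [48], ebx → M[48]=25
edi=49+35=84
edi=84+7=91
halt.

25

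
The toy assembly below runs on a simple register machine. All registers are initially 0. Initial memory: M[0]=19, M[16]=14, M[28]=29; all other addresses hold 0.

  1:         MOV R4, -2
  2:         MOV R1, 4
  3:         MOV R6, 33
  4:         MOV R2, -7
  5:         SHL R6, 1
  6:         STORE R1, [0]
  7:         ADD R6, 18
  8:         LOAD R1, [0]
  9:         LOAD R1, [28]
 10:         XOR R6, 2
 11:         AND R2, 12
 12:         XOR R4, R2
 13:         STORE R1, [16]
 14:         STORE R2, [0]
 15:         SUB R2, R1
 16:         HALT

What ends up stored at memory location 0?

8

after MOV R4, -2: R4=-2
after MOV R1, 4: R1=4
after MOV R6, 33: R6=33
after MOV R2, -7: R2=-7
after SHL R6, 1: R6=33<<1=66
STORE R1, [0] → M[0]=4
after ADD R6, 18: R6=66+18=84
after LOAD R1, [0]: R1=M[0]=4
after LOAD R1, [28]: R1=M[28]=29
after XOR R6, 2: R6=84^2=86
after AND R2, 12: R2=(-7)&12=8
after XOR R4, R2: R4=(-2)^8=-10
STORE R1, [16] → M[16]=29
STORE R2, [0] → M[0]=8
after SUB R2, R1: R2=8-29=-21
halt.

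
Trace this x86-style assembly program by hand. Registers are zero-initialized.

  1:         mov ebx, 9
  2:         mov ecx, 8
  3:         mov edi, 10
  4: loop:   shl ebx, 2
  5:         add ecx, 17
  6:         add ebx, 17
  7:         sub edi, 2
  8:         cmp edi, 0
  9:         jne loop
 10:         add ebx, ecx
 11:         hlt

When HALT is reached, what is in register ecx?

mov ebx, 9 → ebx=9
mov ecx, 8 → ecx=8
mov edi, 10 → edi=10
shl ebx, 2 → ebx=9<<2=36
add ecx, 17 → ecx=8+17=25
add ebx, 17 → ebx=36+17=53
sub edi, 2 → edi=10-2=8
cmp edi, 0  (cmp 8,0)
jne loop: taken
shl ebx, 2 → ebx=53<<2=212
add ecx, 17 → ecx=25+17=42
add ebx, 17 → ebx=212+17=229
sub edi, 2 → edi=8-2=6
cmp edi, 0  (cmp 6,0)
jne loop: taken
shl ebx, 2 → ebx=229<<2=916
add ecx, 17 → ecx=42+17=59
add ebx, 17 → ebx=916+17=933
sub edi, 2 → edi=6-2=4
cmp edi, 0  (cmp 4,0)
jne loop: taken
shl ebx, 2 → ebx=933<<2=3732
add ecx, 17 → ecx=59+17=76
add ebx, 17 → ebx=3732+17=3749
sub edi, 2 → edi=4-2=2
cmp edi, 0  (cmp 2,0)
jne loop: taken
shl ebx, 2 → ebx=3749<<2=14996
add ecx, 17 → ecx=76+17=93
add ebx, 17 → ebx=14996+17=15013
sub edi, 2 → edi=2-2=0
cmp edi, 0  (cmp 0,0)
jne loop: not taken
add ebx, ecx → ebx=15013+93=15106
halt.

93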